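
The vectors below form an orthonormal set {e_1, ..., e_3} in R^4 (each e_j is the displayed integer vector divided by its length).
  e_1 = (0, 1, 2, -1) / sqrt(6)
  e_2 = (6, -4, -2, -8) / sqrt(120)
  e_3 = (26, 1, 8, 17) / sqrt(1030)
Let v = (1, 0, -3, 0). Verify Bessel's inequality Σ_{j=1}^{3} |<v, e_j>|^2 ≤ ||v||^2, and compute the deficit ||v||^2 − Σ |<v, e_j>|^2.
Σ |<v, e_j>|^2 = 742/103; ||v||^2 = 10; deficit = 288/103

Write each e_j = u_j / sqrt(<u_j, u_j>) where u_j is the displayed integer vector. Then <v, e_j> = <v, u_j> / sqrt(<u_j, u_j>), so |<v, e_j>|^2 = <v, u_j>^2 / <u_j, u_j>.
Coefficients: <v, e_1> = -6/sqrt(6), <v, e_2> = 12/sqrt(120), <v, e_3> = 2/sqrt(1030).
Square and sum: Σ |<v, e_j>|^2 = 742/103.
Compute ||v||^2 = v·v = 10.
Deficit = 10 − 742/103 = 288/103 ≥ 0, confirming Bessel's inequality. (The deficit equals ||v − Σ <v,e_j> e_j||^2, the squared distance from v to span{e_j}.)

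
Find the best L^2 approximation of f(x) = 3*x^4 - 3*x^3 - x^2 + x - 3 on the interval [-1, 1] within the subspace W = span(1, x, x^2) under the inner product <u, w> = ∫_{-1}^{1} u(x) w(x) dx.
g(x) = 11*x^2/7 - 4*x/5 - 114/35

The best approximation g ∈ W is the orthogonal projection of f onto W. Writing g = a_0 + a_1 x + a_2 x^2, the coefficients solve the normal equations G · a = b where
  G_{ij} = <φ_i, φ_j> and b_i = <f, φ_i>, with φ_0 = 1, φ_1 = x, φ_2 = x^2.
G =
  [2, 0, 2/3]
  [0, 2/3, 0]
  [2/3, 0, 2/5],
b = (-82/15, -8/15, -54/35).
Solving gives a_0 = -114/35, a_1 = -4/5, a_2 = 11/7, so
  g(x) = 11*x^2/7 - 4*x/5 - 114/35.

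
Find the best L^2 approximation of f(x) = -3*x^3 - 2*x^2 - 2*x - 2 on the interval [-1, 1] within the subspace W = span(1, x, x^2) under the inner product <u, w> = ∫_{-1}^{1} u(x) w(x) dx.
g(x) = -2*x^2 - 19*x/5 - 2

The best approximation g ∈ W is the orthogonal projection of f onto W. Writing g = a_0 + a_1 x + a_2 x^2, the coefficients solve the normal equations G · a = b where
  G_{ij} = <φ_i, φ_j> and b_i = <f, φ_i>, with φ_0 = 1, φ_1 = x, φ_2 = x^2.
G =
  [2, 0, 2/3]
  [0, 2/3, 0]
  [2/3, 0, 2/5],
b = (-16/3, -38/15, -32/15).
Solving gives a_0 = -2, a_1 = -19/5, a_2 = -2, so
  g(x) = -2*x^2 - 19*x/5 - 2.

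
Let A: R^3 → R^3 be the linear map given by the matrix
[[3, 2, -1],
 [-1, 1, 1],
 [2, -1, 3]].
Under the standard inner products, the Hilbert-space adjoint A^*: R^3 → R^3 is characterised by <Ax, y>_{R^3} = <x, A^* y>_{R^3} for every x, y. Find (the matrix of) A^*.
A^* = A^T =
[[3, -1, 2],
 [2, 1, -1],
 [-1, 1, 3]]

For real matrices with standard dot products, the defining identity <Ax, y> = <x, A^* y> gives (Ax)^T y = x^T (A^*) y, i.e. x^T A^T y = x^T (A^*) y. Since this holds for all x, y, we must have A^* = A^T. Therefore
A^* =
[[3, -1, 2],
 [2, 1, -1],
 [-1, 1, 3]].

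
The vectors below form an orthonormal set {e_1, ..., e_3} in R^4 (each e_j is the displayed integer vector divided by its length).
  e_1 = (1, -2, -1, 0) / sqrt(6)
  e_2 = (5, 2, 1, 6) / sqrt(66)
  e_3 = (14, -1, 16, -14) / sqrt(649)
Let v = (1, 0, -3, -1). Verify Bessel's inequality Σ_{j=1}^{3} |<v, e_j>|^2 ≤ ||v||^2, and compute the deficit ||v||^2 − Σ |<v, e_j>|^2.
Σ |<v, e_j>|^2 = 208/59; ||v||^2 = 11; deficit = 441/59

Write each e_j = u_j / sqrt(<u_j, u_j>) where u_j is the displayed integer vector. Then <v, e_j> = <v, u_j> / sqrt(<u_j, u_j>), so |<v, e_j>|^2 = <v, u_j>^2 / <u_j, u_j>.
Coefficients: <v, e_1> = 4/sqrt(6), <v, e_2> = -4/sqrt(66), <v, e_3> = -20/sqrt(649).
Square and sum: Σ |<v, e_j>|^2 = 208/59.
Compute ||v||^2 = v·v = 11.
Deficit = 11 − 208/59 = 441/59 ≥ 0, confirming Bessel's inequality. (The deficit equals ||v − Σ <v,e_j> e_j||^2, the squared distance from v to span{e_j}.)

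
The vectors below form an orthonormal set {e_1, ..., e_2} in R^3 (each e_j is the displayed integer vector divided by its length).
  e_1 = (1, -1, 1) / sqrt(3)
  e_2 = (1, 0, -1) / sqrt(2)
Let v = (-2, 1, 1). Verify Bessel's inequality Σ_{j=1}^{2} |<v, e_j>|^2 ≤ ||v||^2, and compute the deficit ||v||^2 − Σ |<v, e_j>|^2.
Σ |<v, e_j>|^2 = 35/6; ||v||^2 = 6; deficit = 1/6

Write each e_j = u_j / sqrt(<u_j, u_j>) where u_j is the displayed integer vector. Then <v, e_j> = <v, u_j> / sqrt(<u_j, u_j>), so |<v, e_j>|^2 = <v, u_j>^2 / <u_j, u_j>.
Coefficients: <v, e_1> = -2/sqrt(3), <v, e_2> = -3/sqrt(2).
Square and sum: Σ |<v, e_j>|^2 = 35/6.
Compute ||v||^2 = v·v = 6.
Deficit = 6 − 35/6 = 1/6 ≥ 0, confirming Bessel's inequality. (The deficit equals ||v − Σ <v,e_j> e_j||^2, the squared distance from v to span{e_j}.)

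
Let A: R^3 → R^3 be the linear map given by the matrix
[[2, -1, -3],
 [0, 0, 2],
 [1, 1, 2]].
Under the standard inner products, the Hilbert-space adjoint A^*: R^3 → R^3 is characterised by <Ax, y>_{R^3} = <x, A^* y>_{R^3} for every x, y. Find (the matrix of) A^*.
A^* = A^T =
[[2, 0, 1],
 [-1, 0, 1],
 [-3, 2, 2]]

For real matrices with standard dot products, the defining identity <Ax, y> = <x, A^* y> gives (Ax)^T y = x^T (A^*) y, i.e. x^T A^T y = x^T (A^*) y. Since this holds for all x, y, we must have A^* = A^T. Therefore
A^* =
[[2, 0, 1],
 [-1, 0, 1],
 [-3, 2, 2]].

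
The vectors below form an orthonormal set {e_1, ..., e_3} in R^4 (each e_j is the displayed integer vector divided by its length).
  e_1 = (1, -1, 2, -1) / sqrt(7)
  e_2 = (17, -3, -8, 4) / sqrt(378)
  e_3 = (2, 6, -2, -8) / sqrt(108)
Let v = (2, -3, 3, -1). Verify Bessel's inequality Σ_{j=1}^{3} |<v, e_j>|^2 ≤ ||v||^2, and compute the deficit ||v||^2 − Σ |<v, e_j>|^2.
Σ |<v, e_j>|^2 = 45/2; ||v||^2 = 23; deficit = 1/2

Write each e_j = u_j / sqrt(<u_j, u_j>) where u_j is the displayed integer vector. Then <v, e_j> = <v, u_j> / sqrt(<u_j, u_j>), so |<v, e_j>|^2 = <v, u_j>^2 / <u_j, u_j>.
Coefficients: <v, e_1> = 12/sqrt(7), <v, e_2> = 15/sqrt(378), <v, e_3> = -12/sqrt(108).
Square and sum: Σ |<v, e_j>|^2 = 45/2.
Compute ||v||^2 = v·v = 23.
Deficit = 23 − 45/2 = 1/2 ≥ 0, confirming Bessel's inequality. (The deficit equals ||v − Σ <v,e_j> e_j||^2, the squared distance from v to span{e_j}.)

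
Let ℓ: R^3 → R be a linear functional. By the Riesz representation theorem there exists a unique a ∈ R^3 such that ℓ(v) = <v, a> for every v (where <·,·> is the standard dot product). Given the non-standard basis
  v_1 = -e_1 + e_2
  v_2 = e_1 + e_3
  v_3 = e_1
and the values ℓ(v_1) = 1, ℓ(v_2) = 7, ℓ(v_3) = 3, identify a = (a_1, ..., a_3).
a = (3, 4, 4)

Write a = (a_1, ..., a_3) in the standard basis. For each basis vector v_i, ℓ(v_i) = <v_i, a> is a linear equation in the a_j's. Collect the n equations into a matrix system V a = ℓ, where row i of V is v_i (expressed in the standard basis). Since V is invertible (lower-triangular with 1s on the diagonal, up to permutation), solve by back-substitution:
  V =
[[-1, 1, 0],
 [1, 0, 1],
 [1, 0, 0]]
  V a = (1, 7, 3)
Solving gives a = (3, 4, 4).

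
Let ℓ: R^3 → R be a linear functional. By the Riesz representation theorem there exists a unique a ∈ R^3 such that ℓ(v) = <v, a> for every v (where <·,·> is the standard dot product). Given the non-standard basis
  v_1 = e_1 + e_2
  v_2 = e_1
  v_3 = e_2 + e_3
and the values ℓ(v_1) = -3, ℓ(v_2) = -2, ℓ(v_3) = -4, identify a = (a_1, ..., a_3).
a = (-2, -1, -3)

Write a = (a_1, ..., a_3) in the standard basis. For each basis vector v_i, ℓ(v_i) = <v_i, a> is a linear equation in the a_j's. Collect the n equations into a matrix system V a = ℓ, where row i of V is v_i (expressed in the standard basis). Since V is invertible (lower-triangular with 1s on the diagonal, up to permutation), solve by back-substitution:
  V =
[[1, 1, 0],
 [1, 0, 0],
 [0, 1, 1]]
  V a = (-3, -2, -4)
Solving gives a = (-2, -1, -3).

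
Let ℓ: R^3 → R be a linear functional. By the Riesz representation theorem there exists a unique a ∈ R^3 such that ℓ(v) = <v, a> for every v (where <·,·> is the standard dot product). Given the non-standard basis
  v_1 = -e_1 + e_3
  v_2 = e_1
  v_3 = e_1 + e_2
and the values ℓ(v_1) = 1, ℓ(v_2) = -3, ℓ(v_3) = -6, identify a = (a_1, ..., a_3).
a = (-3, -3, -2)

Write a = (a_1, ..., a_3) in the standard basis. For each basis vector v_i, ℓ(v_i) = <v_i, a> is a linear equation in the a_j's. Collect the n equations into a matrix system V a = ℓ, where row i of V is v_i (expressed in the standard basis). Since V is invertible (lower-triangular with 1s on the diagonal, up to permutation), solve by back-substitution:
  V =
[[-1, 0, 1],
 [1, 0, 0],
 [1, 1, 0]]
  V a = (1, -3, -6)
Solving gives a = (-3, -3, -2).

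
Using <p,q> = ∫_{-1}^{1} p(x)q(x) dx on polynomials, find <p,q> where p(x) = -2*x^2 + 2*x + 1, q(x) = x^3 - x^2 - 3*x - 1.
<p,q> = -56/15

Expand the product: p(x)·q(x) = -2*x^5 + 4*x^4 + 5*x^3 - 5*x^2 - 5*x - 1.
∫_{-1}^{1} of each monomial x^k gives [2/(k+1) if k even, 0 if k odd]. Integrating term-by-term (or equivalently evaluating the antiderivative F(x) = -x^6/3 + 4*x^5/5 + 5*x^4/4 - 5*x^3/3 - 5*x^2/2 - x at the endpoints):
  F(1) − F(−1) = -69/20 − (17/60) = -56/15.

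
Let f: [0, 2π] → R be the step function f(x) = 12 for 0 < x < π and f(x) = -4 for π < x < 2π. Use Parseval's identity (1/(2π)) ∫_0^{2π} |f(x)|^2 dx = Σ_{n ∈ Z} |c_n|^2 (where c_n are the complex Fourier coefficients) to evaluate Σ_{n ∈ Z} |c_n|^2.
Σ |c_n|^2 = 80

Parseval equates the L^2 energy of f (normalised by 1/(2π)) with the ℓ^2 sum of its Fourier coefficients: (1/(2π)) ∫_0^{2π} |f|^2 = Σ |c_n|^2.
Compute the left side: (1/(2π)) [∫_0^π 12^2 dx + ∫_π^{2π} (-4)^2 dx] = (1/(2π)) · (144π + 16π) = (144 + 16)/2 = 80.
So Σ_{n ∈ Z} |c_n|^2 = 80.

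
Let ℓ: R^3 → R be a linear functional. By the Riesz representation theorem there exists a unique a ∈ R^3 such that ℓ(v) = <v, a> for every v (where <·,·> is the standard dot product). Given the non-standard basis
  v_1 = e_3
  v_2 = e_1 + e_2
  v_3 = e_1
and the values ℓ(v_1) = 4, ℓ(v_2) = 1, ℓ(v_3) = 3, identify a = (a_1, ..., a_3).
a = (3, -2, 4)

Write a = (a_1, ..., a_3) in the standard basis. For each basis vector v_i, ℓ(v_i) = <v_i, a> is a linear equation in the a_j's. Collect the n equations into a matrix system V a = ℓ, where row i of V is v_i (expressed in the standard basis). Since V is invertible (lower-triangular with 1s on the diagonal, up to permutation), solve by back-substitution:
  V =
[[0, 0, 1],
 [1, 1, 0],
 [1, 0, 0]]
  V a = (4, 1, 3)
Solving gives a = (3, -2, 4).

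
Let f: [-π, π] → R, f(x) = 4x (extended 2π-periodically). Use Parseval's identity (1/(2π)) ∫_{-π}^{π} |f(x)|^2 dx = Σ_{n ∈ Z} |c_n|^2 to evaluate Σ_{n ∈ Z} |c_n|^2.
Σ |c_n|^2 = 16π^2/3

Expand and integrate term by term over [-π, π]:
  ∫ (4x)^2 dx = 16·(2π^3/3); ∫ 2·4·(0)·x dx = 0 (odd integrand); ∫ 0^2 dx = 0·2π.
So (1/(2π)) ∫_{-π}^{π} (4x)^2 dx = 16π^2/3 + 0 = 16π^2/3.
Parseval ⇒ Σ |c_n|^2 = 16π^2/3.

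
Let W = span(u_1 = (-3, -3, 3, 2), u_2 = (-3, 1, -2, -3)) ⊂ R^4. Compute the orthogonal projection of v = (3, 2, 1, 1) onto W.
proj_W(v) = (2202/677, 474/677, -42/677, 692/677)

Set up U = [u_1 | ... | u_2] ∈ R^(4×2). The projector onto W = col(U) is P = U (U^T U)^(-1) U^T.
Compute U^T U =
  [31, -6]
  [-6, 23],
and U^T v = (-10, -12).
Solve U^T U · c = U^T v for the coefficients: c = (-302/677, -432/677). The projection is proj_W(v) = U c.
Check: (v - proj_W(v)) · u_1 = 0  (should be 0).
Check: (v - proj_W(v)) · u_2 = 0  (should be 0).
Result: proj_W(v) = (2202/677, 474/677, -42/677, 692/677).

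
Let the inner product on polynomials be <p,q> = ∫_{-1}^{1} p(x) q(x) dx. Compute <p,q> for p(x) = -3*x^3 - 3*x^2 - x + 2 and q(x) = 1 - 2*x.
<p,q> = 86/15

Expand the product: p(x)·q(x) = 6*x^4 + 3*x^3 - x^2 - 5*x + 2.
∫_{-1}^{1} of each monomial x^k gives [2/(k+1) if k even, 0 if k odd]. Integrating term-by-term (or equivalently evaluating the antiderivative F(x) = 6*x^5/5 + 3*x^4/4 - x^3/3 - 5*x^2/2 + 2*x at the endpoints):
  F(1) − F(−1) = 67/60 − (-277/60) = 86/15.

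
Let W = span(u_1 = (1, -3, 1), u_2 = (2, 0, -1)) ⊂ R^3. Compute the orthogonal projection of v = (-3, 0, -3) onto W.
proj_W(v) = (-3/2, 3/2, 0)

Set up U = [u_1 | ... | u_2] ∈ R^(3×2). The projector onto W = col(U) is P = U (U^T U)^(-1) U^T.
Compute U^T U =
  [11, 1]
  [1, 5],
and U^T v = (-6, -3).
Solve U^T U · c = U^T v for the coefficients: c = (-1/2, -1/2). The projection is proj_W(v) = U c.
Check: (v - proj_W(v)) · u_1 = 0  (should be 0).
Check: (v - proj_W(v)) · u_2 = 0  (should be 0).
Result: proj_W(v) = (-3/2, 3/2, 0).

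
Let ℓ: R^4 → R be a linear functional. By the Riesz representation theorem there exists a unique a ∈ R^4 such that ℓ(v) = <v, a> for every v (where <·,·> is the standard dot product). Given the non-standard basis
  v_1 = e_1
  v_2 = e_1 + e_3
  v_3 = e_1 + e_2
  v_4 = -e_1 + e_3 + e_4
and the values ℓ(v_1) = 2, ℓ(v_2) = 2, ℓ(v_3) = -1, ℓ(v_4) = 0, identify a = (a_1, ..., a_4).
a = (2, -3, 0, 2)

Write a = (a_1, ..., a_4) in the standard basis. For each basis vector v_i, ℓ(v_i) = <v_i, a> is a linear equation in the a_j's. Collect the n equations into a matrix system V a = ℓ, where row i of V is v_i (expressed in the standard basis). Since V is invertible (lower-triangular with 1s on the diagonal, up to permutation), solve by back-substitution:
  V =
[[1, 0, 0, 0],
 [1, 0, 1, 0],
 [1, 1, 0, 0],
 [-1, 0, 1, 1]]
  V a = (2, 2, -1, 0)
Solving gives a = (2, -3, 0, 2).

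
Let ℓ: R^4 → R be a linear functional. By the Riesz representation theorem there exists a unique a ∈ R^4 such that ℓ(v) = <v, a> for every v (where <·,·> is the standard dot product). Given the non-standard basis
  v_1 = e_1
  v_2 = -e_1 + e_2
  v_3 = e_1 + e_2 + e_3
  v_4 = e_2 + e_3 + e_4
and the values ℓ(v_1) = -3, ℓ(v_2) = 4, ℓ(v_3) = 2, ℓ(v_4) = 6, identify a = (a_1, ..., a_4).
a = (-3, 1, 4, 1)

Write a = (a_1, ..., a_4) in the standard basis. For each basis vector v_i, ℓ(v_i) = <v_i, a> is a linear equation in the a_j's. Collect the n equations into a matrix system V a = ℓ, where row i of V is v_i (expressed in the standard basis). Since V is invertible (lower-triangular with 1s on the diagonal, up to permutation), solve by back-substitution:
  V =
[[1, 0, 0, 0],
 [-1, 1, 0, 0],
 [1, 1, 1, 0],
 [0, 1, 1, 1]]
  V a = (-3, 4, 2, 6)
Solving gives a = (-3, 1, 4, 1).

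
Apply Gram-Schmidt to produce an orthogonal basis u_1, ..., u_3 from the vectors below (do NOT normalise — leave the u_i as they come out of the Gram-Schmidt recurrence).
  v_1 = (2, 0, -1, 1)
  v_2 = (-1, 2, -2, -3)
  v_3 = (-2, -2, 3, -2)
Orthogonal basis:
  u_1 = (2, 0, -1, 1)
  u_2 = (0, 2, -5/2, -5/2)
  u_3 = (1, -40/33, 17/33, -49/33)

Apply the Gram-Schmidt recurrence
  u_1 = v_1
  u_i = v_i − Σ_{j<i} ((v_i · u_j) / (u_j · u_j)) · u_j.

Step by step this gives:
  u_1 = (2, 0, -1, 1)
  u_2 = (0, 2, -5/2, -5/2)
  u_3 = (1, -40/33, 17/33, -49/33)

Orthogonality check:
  u_2 · u_1 = 0 (should be 0)
  u_3 · u_1 = 0 (should be 0)
  u_3 · u_2 = 0 (should be 0)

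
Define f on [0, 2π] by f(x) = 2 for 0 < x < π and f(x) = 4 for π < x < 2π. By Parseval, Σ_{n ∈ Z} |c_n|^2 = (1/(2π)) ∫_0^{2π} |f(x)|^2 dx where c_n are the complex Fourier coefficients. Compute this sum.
Σ |c_n|^2 = 10

Parseval equates the L^2 energy of f (normalised by 1/(2π)) with the ℓ^2 sum of its Fourier coefficients: (1/(2π)) ∫_0^{2π} |f|^2 = Σ |c_n|^2.
Compute the left side: (1/(2π)) [∫_0^π 2^2 dx + ∫_π^{2π} 4^2 dx] = (1/(2π)) · (4π + 16π) = (4 + 16)/2 = 10.
So Σ_{n ∈ Z} |c_n|^2 = 10.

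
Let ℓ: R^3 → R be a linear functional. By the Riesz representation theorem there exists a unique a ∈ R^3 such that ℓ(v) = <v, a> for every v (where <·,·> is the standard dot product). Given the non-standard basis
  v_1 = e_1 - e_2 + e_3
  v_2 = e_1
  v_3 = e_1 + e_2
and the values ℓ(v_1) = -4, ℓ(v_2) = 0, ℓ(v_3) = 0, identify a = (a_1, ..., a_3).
a = (0, 0, -4)

Write a = (a_1, ..., a_3) in the standard basis. For each basis vector v_i, ℓ(v_i) = <v_i, a> is a linear equation in the a_j's. Collect the n equations into a matrix system V a = ℓ, where row i of V is v_i (expressed in the standard basis). Since V is invertible (lower-triangular with 1s on the diagonal, up to permutation), solve by back-substitution:
  V =
[[1, -1, 1],
 [1, 0, 0],
 [1, 1, 0]]
  V a = (-4, 0, 0)
Solving gives a = (0, 0, -4).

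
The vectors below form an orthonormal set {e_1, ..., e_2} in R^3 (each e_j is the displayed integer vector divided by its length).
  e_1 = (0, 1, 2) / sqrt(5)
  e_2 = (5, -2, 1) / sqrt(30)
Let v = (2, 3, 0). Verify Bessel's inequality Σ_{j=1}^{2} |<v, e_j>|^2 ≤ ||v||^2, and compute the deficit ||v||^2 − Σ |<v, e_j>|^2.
Σ |<v, e_j>|^2 = 7/3; ||v||^2 = 13; deficit = 32/3

Write each e_j = u_j / sqrt(<u_j, u_j>) where u_j is the displayed integer vector. Then <v, e_j> = <v, u_j> / sqrt(<u_j, u_j>), so |<v, e_j>|^2 = <v, u_j>^2 / <u_j, u_j>.
Coefficients: <v, e_1> = 3/sqrt(5), <v, e_2> = 4/sqrt(30).
Square and sum: Σ |<v, e_j>|^2 = 7/3.
Compute ||v||^2 = v·v = 13.
Deficit = 13 − 7/3 = 32/3 ≥ 0, confirming Bessel's inequality. (The deficit equals ||v − Σ <v,e_j> e_j||^2, the squared distance from v to span{e_j}.)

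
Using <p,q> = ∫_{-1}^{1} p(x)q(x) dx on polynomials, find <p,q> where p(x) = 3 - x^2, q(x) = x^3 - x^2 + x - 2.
<p,q> = -184/15

Expand the product: p(x)·q(x) = -x^5 + x^4 + 2*x^3 - x^2 + 3*x - 6.
∫_{-1}^{1} of each monomial x^k gives [2/(k+1) if k even, 0 if k odd]. Integrating term-by-term (or equivalently evaluating the antiderivative F(x) = -x^6/6 + x^5/5 + x^4/2 - x^3/3 + 3*x^2/2 - 6*x at the endpoints):
  F(1) − F(−1) = -43/10 − (239/30) = -184/15.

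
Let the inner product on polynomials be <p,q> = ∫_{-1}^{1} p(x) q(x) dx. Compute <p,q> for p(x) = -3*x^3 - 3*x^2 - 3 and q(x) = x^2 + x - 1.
<p,q> = 18/5

Expand the product: p(x)·q(x) = -3*x^5 - 6*x^4 - 3*x + 3.
∫_{-1}^{1} of each monomial x^k gives [2/(k+1) if k even, 0 if k odd]. Integrating term-by-term (or equivalently evaluating the antiderivative F(x) = -x^6/2 - 6*x^5/5 - 3*x^2/2 + 3*x at the endpoints):
  F(1) − F(−1) = -1/5 − (-19/5) = 18/5.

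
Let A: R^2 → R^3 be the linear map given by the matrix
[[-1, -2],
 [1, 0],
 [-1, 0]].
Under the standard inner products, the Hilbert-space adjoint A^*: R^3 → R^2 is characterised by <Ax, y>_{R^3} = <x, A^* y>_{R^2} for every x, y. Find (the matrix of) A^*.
A^* = A^T =
[[-1, 1, -1],
 [-2, 0, 0]]

For real matrices with standard dot products, the defining identity <Ax, y> = <x, A^* y> gives (Ax)^T y = x^T (A^*) y, i.e. x^T A^T y = x^T (A^*) y. Since this holds for all x, y, we must have A^* = A^T. Therefore
A^* =
[[-1, 1, -1],
 [-2, 0, 0]].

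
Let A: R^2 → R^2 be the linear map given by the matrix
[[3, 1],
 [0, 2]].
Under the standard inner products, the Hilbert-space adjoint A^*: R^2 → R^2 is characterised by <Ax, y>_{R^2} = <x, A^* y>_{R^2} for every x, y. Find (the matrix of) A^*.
A^* = A^T =
[[3, 0],
 [1, 2]]

For real matrices with standard dot products, the defining identity <Ax, y> = <x, A^* y> gives (Ax)^T y = x^T (A^*) y, i.e. x^T A^T y = x^T (A^*) y. Since this holds for all x, y, we must have A^* = A^T. Therefore
A^* =
[[3, 0],
 [1, 2]].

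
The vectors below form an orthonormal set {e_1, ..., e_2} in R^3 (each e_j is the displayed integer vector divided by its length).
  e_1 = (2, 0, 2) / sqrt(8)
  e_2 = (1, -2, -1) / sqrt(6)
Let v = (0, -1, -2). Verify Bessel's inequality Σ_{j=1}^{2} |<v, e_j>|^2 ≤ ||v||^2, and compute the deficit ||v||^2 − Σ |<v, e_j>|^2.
Σ |<v, e_j>|^2 = 14/3; ||v||^2 = 5; deficit = 1/3

Write each e_j = u_j / sqrt(<u_j, u_j>) where u_j is the displayed integer vector. Then <v, e_j> = <v, u_j> / sqrt(<u_j, u_j>), so |<v, e_j>|^2 = <v, u_j>^2 / <u_j, u_j>.
Coefficients: <v, e_1> = -4/sqrt(8), <v, e_2> = 4/sqrt(6).
Square and sum: Σ |<v, e_j>|^2 = 14/3.
Compute ||v||^2 = v·v = 5.
Deficit = 5 − 14/3 = 1/3 ≥ 0, confirming Bessel's inequality. (The deficit equals ||v − Σ <v,e_j> e_j||^2, the squared distance from v to span{e_j}.)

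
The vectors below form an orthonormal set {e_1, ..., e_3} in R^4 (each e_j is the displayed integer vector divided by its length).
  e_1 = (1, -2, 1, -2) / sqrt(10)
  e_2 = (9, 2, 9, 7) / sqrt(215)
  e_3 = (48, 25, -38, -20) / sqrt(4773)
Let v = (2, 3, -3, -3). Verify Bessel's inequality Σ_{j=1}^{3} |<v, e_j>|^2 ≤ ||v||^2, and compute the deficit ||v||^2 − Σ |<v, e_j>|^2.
Σ |<v, e_j>|^2 = 2051/74; ||v||^2 = 31; deficit = 243/74

Write each e_j = u_j / sqrt(<u_j, u_j>) where u_j is the displayed integer vector. Then <v, e_j> = <v, u_j> / sqrt(<u_j, u_j>), so |<v, e_j>|^2 = <v, u_j>^2 / <u_j, u_j>.
Coefficients: <v, e_1> = -1/sqrt(10), <v, e_2> = -24/sqrt(215), <v, e_3> = 345/sqrt(4773).
Square and sum: Σ |<v, e_j>|^2 = 2051/74.
Compute ||v||^2 = v·v = 31.
Deficit = 31 − 2051/74 = 243/74 ≥ 0, confirming Bessel's inequality. (The deficit equals ||v − Σ <v,e_j> e_j||^2, the squared distance from v to span{e_j}.)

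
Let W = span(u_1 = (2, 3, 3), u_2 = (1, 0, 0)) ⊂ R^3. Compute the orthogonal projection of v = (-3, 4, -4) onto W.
proj_W(v) = (-3, 0, 0)

Set up U = [u_1 | ... | u_2] ∈ R^(3×2). The projector onto W = col(U) is P = U (U^T U)^(-1) U^T.
Compute U^T U =
  [22, 2]
  [2, 1],
and U^T v = (-6, -3).
Solve U^T U · c = U^T v for the coefficients: c = (0, -3). The projection is proj_W(v) = U c.
Check: (v - proj_W(v)) · u_1 = 0  (should be 0).
Check: (v - proj_W(v)) · u_2 = 0  (should be 0).
Result: proj_W(v) = (-3, 0, 0).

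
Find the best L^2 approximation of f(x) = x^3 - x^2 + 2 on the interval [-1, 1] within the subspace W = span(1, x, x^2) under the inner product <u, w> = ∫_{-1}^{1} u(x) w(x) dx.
g(x) = -x^2 + 3*x/5 + 2

The best approximation g ∈ W is the orthogonal projection of f onto W. Writing g = a_0 + a_1 x + a_2 x^2, the coefficients solve the normal equations G · a = b where
  G_{ij} = <φ_i, φ_j> and b_i = <f, φ_i>, with φ_0 = 1, φ_1 = x, φ_2 = x^2.
G =
  [2, 0, 2/3]
  [0, 2/3, 0]
  [2/3, 0, 2/5],
b = (10/3, 2/5, 14/15).
Solving gives a_0 = 2, a_1 = 3/5, a_2 = -1, so
  g(x) = -x^2 + 3*x/5 + 2.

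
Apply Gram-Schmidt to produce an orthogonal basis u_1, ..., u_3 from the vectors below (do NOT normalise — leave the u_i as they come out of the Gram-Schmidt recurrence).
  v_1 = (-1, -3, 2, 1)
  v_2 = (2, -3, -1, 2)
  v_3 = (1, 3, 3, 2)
Orthogonal basis:
  u_1 = (-1, -3, 2, 1)
  u_2 = (37/15, -8/5, -29/15, 23/15)
  u_3 = (379/221, 453/221, 575/221, 588/221)

Apply the Gram-Schmidt recurrence
  u_1 = v_1
  u_i = v_i − Σ_{j<i} ((v_i · u_j) / (u_j · u_j)) · u_j.

Step by step this gives:
  u_1 = (-1, -3, 2, 1)
  u_2 = (37/15, -8/5, -29/15, 23/15)
  u_3 = (379/221, 453/221, 575/221, 588/221)

Orthogonality check:
  u_2 · u_1 = 0 (should be 0)
  u_3 · u_1 = 0 (should be 0)
  u_3 · u_2 = 0 (should be 0)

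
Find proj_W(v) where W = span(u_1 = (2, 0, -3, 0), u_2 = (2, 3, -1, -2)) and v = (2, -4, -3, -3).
proj_W(v) = (298/185, -234/185, -603/185, 156/185)

Set up U = [u_1 | ... | u_2] ∈ R^(4×2). The projector onto W = col(U) is P = U (U^T U)^(-1) U^T.
Compute U^T U =
  [13, 7]
  [7, 18],
and U^T v = (13, 1).
Solve U^T U · c = U^T v for the coefficients: c = (227/185, -78/185). The projection is proj_W(v) = U c.
Check: (v - proj_W(v)) · u_1 = 0  (should be 0).
Check: (v - proj_W(v)) · u_2 = 0  (should be 0).
Result: proj_W(v) = (298/185, -234/185, -603/185, 156/185).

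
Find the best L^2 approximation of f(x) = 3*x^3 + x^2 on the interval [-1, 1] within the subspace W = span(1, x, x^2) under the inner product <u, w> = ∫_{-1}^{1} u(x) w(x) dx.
g(x) = x^2 + 9*x/5

The best approximation g ∈ W is the orthogonal projection of f onto W. Writing g = a_0 + a_1 x + a_2 x^2, the coefficients solve the normal equations G · a = b where
  G_{ij} = <φ_i, φ_j> and b_i = <f, φ_i>, with φ_0 = 1, φ_1 = x, φ_2 = x^2.
G =
  [2, 0, 2/3]
  [0, 2/3, 0]
  [2/3, 0, 2/5],
b = (2/3, 6/5, 2/5).
Solving gives a_0 = 0, a_1 = 9/5, a_2 = 1, so
  g(x) = x^2 + 9*x/5.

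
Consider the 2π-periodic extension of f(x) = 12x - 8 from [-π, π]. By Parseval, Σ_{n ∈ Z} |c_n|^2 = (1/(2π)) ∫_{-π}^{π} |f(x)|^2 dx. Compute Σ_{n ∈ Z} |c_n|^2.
Σ |c_n|^2 = 48π^2 + 64

Expand and integrate term by term over [-π, π]:
  ∫ (12x)^2 dx = 144·(2π^3/3); ∫ 2·12·(-8)·x dx = 0 (odd integrand); ∫ (-8)^2 dx = 64·2π.
So (1/(2π)) ∫_{-π}^{π} (12x - 8)^2 dx = 144π^2/3 + 64 = 48π^2 + 64.
Parseval ⇒ Σ |c_n|^2 = 48π^2 + 64.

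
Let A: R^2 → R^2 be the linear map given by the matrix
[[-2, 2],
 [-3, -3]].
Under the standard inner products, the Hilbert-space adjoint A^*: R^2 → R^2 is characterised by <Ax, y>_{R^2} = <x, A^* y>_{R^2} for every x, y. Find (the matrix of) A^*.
A^* = A^T =
[[-2, -3],
 [2, -3]]

For real matrices with standard dot products, the defining identity <Ax, y> = <x, A^* y> gives (Ax)^T y = x^T (A^*) y, i.e. x^T A^T y = x^T (A^*) y. Since this holds for all x, y, we must have A^* = A^T. Therefore
A^* =
[[-2, -3],
 [2, -3]].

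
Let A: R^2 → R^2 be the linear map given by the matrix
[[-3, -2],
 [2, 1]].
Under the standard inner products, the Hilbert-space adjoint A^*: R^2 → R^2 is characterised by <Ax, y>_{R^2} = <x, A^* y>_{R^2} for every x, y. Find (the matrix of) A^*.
A^* = A^T =
[[-3, 2],
 [-2, 1]]

For real matrices with standard dot products, the defining identity <Ax, y> = <x, A^* y> gives (Ax)^T y = x^T (A^*) y, i.e. x^T A^T y = x^T (A^*) y. Since this holds for all x, y, we must have A^* = A^T. Therefore
A^* =
[[-3, 2],
 [-2, 1]].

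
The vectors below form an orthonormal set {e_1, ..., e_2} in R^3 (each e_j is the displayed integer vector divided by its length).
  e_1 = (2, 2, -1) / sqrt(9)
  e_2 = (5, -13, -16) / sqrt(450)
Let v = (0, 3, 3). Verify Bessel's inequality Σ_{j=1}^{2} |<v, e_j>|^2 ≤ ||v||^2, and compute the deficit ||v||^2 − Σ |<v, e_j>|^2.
Σ |<v, e_j>|^2 = 891/50; ||v||^2 = 18; deficit = 9/50

Write each e_j = u_j / sqrt(<u_j, u_j>) where u_j is the displayed integer vector. Then <v, e_j> = <v, u_j> / sqrt(<u_j, u_j>), so |<v, e_j>|^2 = <v, u_j>^2 / <u_j, u_j>.
Coefficients: <v, e_1> = 3/sqrt(9), <v, e_2> = -87/sqrt(450).
Square and sum: Σ |<v, e_j>|^2 = 891/50.
Compute ||v||^2 = v·v = 18.
Deficit = 18 − 891/50 = 9/50 ≥ 0, confirming Bessel's inequality. (The deficit equals ||v − Σ <v,e_j> e_j||^2, the squared distance from v to span{e_j}.)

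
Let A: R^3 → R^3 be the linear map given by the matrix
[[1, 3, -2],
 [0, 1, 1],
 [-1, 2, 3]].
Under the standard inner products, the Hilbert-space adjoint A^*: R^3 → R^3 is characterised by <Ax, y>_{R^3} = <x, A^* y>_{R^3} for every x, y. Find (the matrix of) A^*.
A^* = A^T =
[[1, 0, -1],
 [3, 1, 2],
 [-2, 1, 3]]

For real matrices with standard dot products, the defining identity <Ax, y> = <x, A^* y> gives (Ax)^T y = x^T (A^*) y, i.e. x^T A^T y = x^T (A^*) y. Since this holds for all x, y, we must have A^* = A^T. Therefore
A^* =
[[1, 0, -1],
 [3, 1, 2],
 [-2, 1, 3]].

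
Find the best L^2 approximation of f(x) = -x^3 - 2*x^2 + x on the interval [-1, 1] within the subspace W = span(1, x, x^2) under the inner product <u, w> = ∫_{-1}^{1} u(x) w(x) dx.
g(x) = -2*x^2 + 2*x/5

The best approximation g ∈ W is the orthogonal projection of f onto W. Writing g = a_0 + a_1 x + a_2 x^2, the coefficients solve the normal equations G · a = b where
  G_{ij} = <φ_i, φ_j> and b_i = <f, φ_i>, with φ_0 = 1, φ_1 = x, φ_2 = x^2.
G =
  [2, 0, 2/3]
  [0, 2/3, 0]
  [2/3, 0, 2/5],
b = (-4/3, 4/15, -4/5).
Solving gives a_0 = 0, a_1 = 2/5, a_2 = -2, so
  g(x) = -2*x^2 + 2*x/5.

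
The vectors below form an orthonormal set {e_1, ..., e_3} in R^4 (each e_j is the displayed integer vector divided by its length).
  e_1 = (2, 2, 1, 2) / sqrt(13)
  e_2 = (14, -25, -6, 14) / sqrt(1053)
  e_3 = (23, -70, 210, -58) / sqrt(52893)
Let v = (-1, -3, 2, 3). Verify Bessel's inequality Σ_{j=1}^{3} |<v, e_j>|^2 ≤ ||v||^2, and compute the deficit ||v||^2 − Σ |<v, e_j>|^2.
Σ |<v, e_j>|^2 = 7450/653; ||v||^2 = 23; deficit = 7569/653

Write each e_j = u_j / sqrt(<u_j, u_j>) where u_j is the displayed integer vector. Then <v, e_j> = <v, u_j> / sqrt(<u_j, u_j>), so |<v, e_j>|^2 = <v, u_j>^2 / <u_j, u_j>.
Coefficients: <v, e_1> = 0/sqrt(13), <v, e_2> = 91/sqrt(1053), <v, e_3> = 433/sqrt(52893).
Square and sum: Σ |<v, e_j>|^2 = 7450/653.
Compute ||v||^2 = v·v = 23.
Deficit = 23 − 7450/653 = 7569/653 ≥ 0, confirming Bessel's inequality. (The deficit equals ||v − Σ <v,e_j> e_j||^2, the squared distance from v to span{e_j}.)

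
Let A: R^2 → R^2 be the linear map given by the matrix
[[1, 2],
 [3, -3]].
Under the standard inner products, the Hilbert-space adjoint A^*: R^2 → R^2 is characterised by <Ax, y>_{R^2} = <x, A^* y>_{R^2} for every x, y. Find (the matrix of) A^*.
A^* = A^T =
[[1, 3],
 [2, -3]]

For real matrices with standard dot products, the defining identity <Ax, y> = <x, A^* y> gives (Ax)^T y = x^T (A^*) y, i.e. x^T A^T y = x^T (A^*) y. Since this holds for all x, y, we must have A^* = A^T. Therefore
A^* =
[[1, 3],
 [2, -3]].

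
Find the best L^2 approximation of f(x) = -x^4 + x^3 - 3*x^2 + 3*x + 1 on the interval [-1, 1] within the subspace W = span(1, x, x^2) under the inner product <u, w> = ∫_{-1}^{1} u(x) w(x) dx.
g(x) = -27*x^2/7 + 18*x/5 + 38/35

The best approximation g ∈ W is the orthogonal projection of f onto W. Writing g = a_0 + a_1 x + a_2 x^2, the coefficients solve the normal equations G · a = b where
  G_{ij} = <φ_i, φ_j> and b_i = <f, φ_i>, with φ_0 = 1, φ_1 = x, φ_2 = x^2.
G =
  [2, 0, 2/3]
  [0, 2/3, 0]
  [2/3, 0, 2/5],
b = (-2/5, 12/5, -86/105).
Solving gives a_0 = 38/35, a_1 = 18/5, a_2 = -27/7, so
  g(x) = -27*x^2/7 + 18*x/5 + 38/35.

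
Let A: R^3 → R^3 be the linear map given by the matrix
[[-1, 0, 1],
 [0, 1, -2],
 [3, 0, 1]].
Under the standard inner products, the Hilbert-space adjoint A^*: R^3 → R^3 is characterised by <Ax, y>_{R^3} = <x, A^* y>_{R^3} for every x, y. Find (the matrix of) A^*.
A^* = A^T =
[[-1, 0, 3],
 [0, 1, 0],
 [1, -2, 1]]

For real matrices with standard dot products, the defining identity <Ax, y> = <x, A^* y> gives (Ax)^T y = x^T (A^*) y, i.e. x^T A^T y = x^T (A^*) y. Since this holds for all x, y, we must have A^* = A^T. Therefore
A^* =
[[-1, 0, 3],
 [0, 1, 0],
 [1, -2, 1]].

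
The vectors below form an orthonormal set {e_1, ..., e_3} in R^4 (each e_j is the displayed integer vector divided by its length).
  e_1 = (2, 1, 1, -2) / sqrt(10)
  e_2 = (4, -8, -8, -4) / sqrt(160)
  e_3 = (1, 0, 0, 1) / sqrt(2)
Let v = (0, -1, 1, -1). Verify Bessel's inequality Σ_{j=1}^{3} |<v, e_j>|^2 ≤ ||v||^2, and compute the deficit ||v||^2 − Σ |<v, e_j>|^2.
Σ |<v, e_j>|^2 = 1; ||v||^2 = 3; deficit = 2

Write each e_j = u_j / sqrt(<u_j, u_j>) where u_j is the displayed integer vector. Then <v, e_j> = <v, u_j> / sqrt(<u_j, u_j>), so |<v, e_j>|^2 = <v, u_j>^2 / <u_j, u_j>.
Coefficients: <v, e_1> = 2/sqrt(10), <v, e_2> = 4/sqrt(160), <v, e_3> = -1/sqrt(2).
Square and sum: Σ |<v, e_j>|^2 = 1.
Compute ||v||^2 = v·v = 3.
Deficit = 3 − 1 = 2 ≥ 0, confirming Bessel's inequality. (The deficit equals ||v − Σ <v,e_j> e_j||^2, the squared distance from v to span{e_j}.)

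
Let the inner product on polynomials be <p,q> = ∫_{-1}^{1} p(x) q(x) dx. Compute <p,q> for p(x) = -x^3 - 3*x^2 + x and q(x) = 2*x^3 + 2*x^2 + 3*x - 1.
<p,q> = 22/35

Expand the product: p(x)·q(x) = -2*x^6 - 8*x^5 - 7*x^4 - 6*x^3 + 6*x^2 - x.
∫_{-1}^{1} of each monomial x^k gives [2/(k+1) if k even, 0 if k odd]. Integrating term-by-term (or equivalently evaluating the antiderivative F(x) = -2*x^7/7 - 4*x^6/3 - 7*x^5/5 - 3*x^4/2 + 2*x^3 - x^2/2 at the endpoints):
  F(1) − F(−1) = -317/105 − (-383/105) = 22/35.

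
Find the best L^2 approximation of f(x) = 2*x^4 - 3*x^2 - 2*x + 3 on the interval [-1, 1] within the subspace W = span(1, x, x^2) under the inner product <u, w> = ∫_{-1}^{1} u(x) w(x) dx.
g(x) = -9*x^2/7 - 2*x + 99/35

The best approximation g ∈ W is the orthogonal projection of f onto W. Writing g = a_0 + a_1 x + a_2 x^2, the coefficients solve the normal equations G · a = b where
  G_{ij} = <φ_i, φ_j> and b_i = <f, φ_i>, with φ_0 = 1, φ_1 = x, φ_2 = x^2.
G =
  [2, 0, 2/3]
  [0, 2/3, 0]
  [2/3, 0, 2/5],
b = (24/5, -4/3, 48/35).
Solving gives a_0 = 99/35, a_1 = -2, a_2 = -9/7, so
  g(x) = -9*x^2/7 - 2*x + 99/35.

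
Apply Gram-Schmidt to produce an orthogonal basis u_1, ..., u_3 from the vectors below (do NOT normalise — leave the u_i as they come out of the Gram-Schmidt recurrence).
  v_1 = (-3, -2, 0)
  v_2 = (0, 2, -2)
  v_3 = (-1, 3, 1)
Orthogonal basis:
  u_1 = (-3, -2, 0)
  u_2 = (-12/13, 18/13, -2)
  u_3 = (-14/11, 21/11, 21/11)

Apply the Gram-Schmidt recurrence
  u_1 = v_1
  u_i = v_i − Σ_{j<i} ((v_i · u_j) / (u_j · u_j)) · u_j.

Step by step this gives:
  u_1 = (-3, -2, 0)
  u_2 = (-12/13, 18/13, -2)
  u_3 = (-14/11, 21/11, 21/11)

Orthogonality check:
  u_2 · u_1 = 0 (should be 0)
  u_3 · u_1 = 0 (should be 0)
  u_3 · u_2 = 0 (should be 0)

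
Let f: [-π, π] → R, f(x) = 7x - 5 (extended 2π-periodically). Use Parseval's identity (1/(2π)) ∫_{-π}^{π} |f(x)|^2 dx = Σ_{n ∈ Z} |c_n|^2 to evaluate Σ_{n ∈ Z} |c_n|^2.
Σ |c_n|^2 = 49π^2/3 + 25

Expand and integrate term by term over [-π, π]:
  ∫ (7x)^2 dx = 49·(2π^3/3); ∫ 2·7·(-5)·x dx = 0 (odd integrand); ∫ (-5)^2 dx = 25·2π.
So (1/(2π)) ∫_{-π}^{π} (7x - 5)^2 dx = 49π^2/3 + 25 = 49π^2/3 + 25.
Parseval ⇒ Σ |c_n|^2 = 49π^2/3 + 25.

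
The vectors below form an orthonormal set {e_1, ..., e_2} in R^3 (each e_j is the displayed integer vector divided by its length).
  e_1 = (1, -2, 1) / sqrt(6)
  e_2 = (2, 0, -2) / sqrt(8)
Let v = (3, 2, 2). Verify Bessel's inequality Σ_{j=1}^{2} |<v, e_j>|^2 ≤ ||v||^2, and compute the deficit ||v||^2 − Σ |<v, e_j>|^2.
Σ |<v, e_j>|^2 = 2/3; ||v||^2 = 17; deficit = 49/3

Write each e_j = u_j / sqrt(<u_j, u_j>) where u_j is the displayed integer vector. Then <v, e_j> = <v, u_j> / sqrt(<u_j, u_j>), so |<v, e_j>|^2 = <v, u_j>^2 / <u_j, u_j>.
Coefficients: <v, e_1> = 1/sqrt(6), <v, e_2> = 2/sqrt(8).
Square and sum: Σ |<v, e_j>|^2 = 2/3.
Compute ||v||^2 = v·v = 17.
Deficit = 17 − 2/3 = 49/3 ≥ 0, confirming Bessel's inequality. (The deficit equals ||v − Σ <v,e_j> e_j||^2, the squared distance from v to span{e_j}.)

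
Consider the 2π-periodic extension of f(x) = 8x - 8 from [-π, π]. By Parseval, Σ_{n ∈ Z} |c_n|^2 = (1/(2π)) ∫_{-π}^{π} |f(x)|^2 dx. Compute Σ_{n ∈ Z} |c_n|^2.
Σ |c_n|^2 = 64π^2/3 + 64

Expand and integrate term by term over [-π, π]:
  ∫ (8x)^2 dx = 64·(2π^3/3); ∫ 2·8·(-8)·x dx = 0 (odd integrand); ∫ (-8)^2 dx = 64·2π.
So (1/(2π)) ∫_{-π}^{π} (8x - 8)^2 dx = 64π^2/3 + 64 = 64π^2/3 + 64.
Parseval ⇒ Σ |c_n|^2 = 64π^2/3 + 64.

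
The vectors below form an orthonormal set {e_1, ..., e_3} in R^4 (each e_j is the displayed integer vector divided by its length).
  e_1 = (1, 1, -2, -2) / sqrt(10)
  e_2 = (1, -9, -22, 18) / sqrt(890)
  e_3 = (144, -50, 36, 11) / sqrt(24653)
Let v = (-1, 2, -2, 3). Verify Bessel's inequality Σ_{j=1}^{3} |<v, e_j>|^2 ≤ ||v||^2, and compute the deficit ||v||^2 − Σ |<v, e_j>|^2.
Σ |<v, e_j>|^2 = 2870/277; ||v||^2 = 18; deficit = 2116/277

Write each e_j = u_j / sqrt(<u_j, u_j>) where u_j is the displayed integer vector. Then <v, e_j> = <v, u_j> / sqrt(<u_j, u_j>), so |<v, e_j>|^2 = <v, u_j>^2 / <u_j, u_j>.
Coefficients: <v, e_1> = -1/sqrt(10), <v, e_2> = 79/sqrt(890), <v, e_3> = -283/sqrt(24653).
Square and sum: Σ |<v, e_j>|^2 = 2870/277.
Compute ||v||^2 = v·v = 18.
Deficit = 18 − 2870/277 = 2116/277 ≥ 0, confirming Bessel's inequality. (The deficit equals ||v − Σ <v,e_j> e_j||^2, the squared distance from v to span{e_j}.)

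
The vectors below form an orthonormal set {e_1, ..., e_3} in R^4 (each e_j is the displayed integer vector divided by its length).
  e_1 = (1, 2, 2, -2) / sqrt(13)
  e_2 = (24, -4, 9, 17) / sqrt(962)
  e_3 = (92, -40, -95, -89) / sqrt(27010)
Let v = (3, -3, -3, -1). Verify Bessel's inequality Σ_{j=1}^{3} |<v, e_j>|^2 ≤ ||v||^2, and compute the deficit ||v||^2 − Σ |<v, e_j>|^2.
Σ |<v, e_j>|^2 = 1999/73; ||v||^2 = 28; deficit = 45/73

Write each e_j = u_j / sqrt(<u_j, u_j>) where u_j is the displayed integer vector. Then <v, e_j> = <v, u_j> / sqrt(<u_j, u_j>), so |<v, e_j>|^2 = <v, u_j>^2 / <u_j, u_j>.
Coefficients: <v, e_1> = -7/sqrt(13), <v, e_2> = 40/sqrt(962), <v, e_3> = 770/sqrt(27010).
Square and sum: Σ |<v, e_j>|^2 = 1999/73.
Compute ||v||^2 = v·v = 28.
Deficit = 28 − 1999/73 = 45/73 ≥ 0, confirming Bessel's inequality. (The deficit equals ||v − Σ <v,e_j> e_j||^2, the squared distance from v to span{e_j}.)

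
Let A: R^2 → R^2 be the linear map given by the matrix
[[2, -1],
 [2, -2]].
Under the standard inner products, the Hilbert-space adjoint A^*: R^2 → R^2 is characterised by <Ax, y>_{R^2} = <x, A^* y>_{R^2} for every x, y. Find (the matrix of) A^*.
A^* = A^T =
[[2, 2],
 [-1, -2]]

For real matrices with standard dot products, the defining identity <Ax, y> = <x, A^* y> gives (Ax)^T y = x^T (A^*) y, i.e. x^T A^T y = x^T (A^*) y. Since this holds for all x, y, we must have A^* = A^T. Therefore
A^* =
[[2, 2],
 [-1, -2]].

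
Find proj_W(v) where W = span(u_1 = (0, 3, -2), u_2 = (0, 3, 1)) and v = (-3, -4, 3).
proj_W(v) = (0, -4, 3)

Set up U = [u_1 | ... | u_2] ∈ R^(3×2). The projector onto W = col(U) is P = U (U^T U)^(-1) U^T.
Compute U^T U =
  [13, 7]
  [7, 10],
and U^T v = (-18, -9).
Solve U^T U · c = U^T v for the coefficients: c = (-13/9, 1/9). The projection is proj_W(v) = U c.
Check: (v - proj_W(v)) · u_1 = 0  (should be 0).
Check: (v - proj_W(v)) · u_2 = 0  (should be 0).
Result: proj_W(v) = (0, -4, 3).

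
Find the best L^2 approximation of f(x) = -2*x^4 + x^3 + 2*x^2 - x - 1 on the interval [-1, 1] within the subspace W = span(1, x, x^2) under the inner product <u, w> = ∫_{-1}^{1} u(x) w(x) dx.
g(x) = 2*x^2/7 - 2*x/5 - 29/35

The best approximation g ∈ W is the orthogonal projection of f onto W. Writing g = a_0 + a_1 x + a_2 x^2, the coefficients solve the normal equations G · a = b where
  G_{ij} = <φ_i, φ_j> and b_i = <f, φ_i>, with φ_0 = 1, φ_1 = x, φ_2 = x^2.
G =
  [2, 0, 2/3]
  [0, 2/3, 0]
  [2/3, 0, 2/5],
b = (-22/15, -4/15, -46/105).
Solving gives a_0 = -29/35, a_1 = -2/5, a_2 = 2/7, so
  g(x) = 2*x^2/7 - 2*x/5 - 29/35.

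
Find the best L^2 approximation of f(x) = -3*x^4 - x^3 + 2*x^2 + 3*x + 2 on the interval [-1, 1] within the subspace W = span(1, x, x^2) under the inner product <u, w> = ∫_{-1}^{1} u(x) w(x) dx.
g(x) = -4*x^2/7 + 12*x/5 + 79/35

The best approximation g ∈ W is the orthogonal projection of f onto W. Writing g = a_0 + a_1 x + a_2 x^2, the coefficients solve the normal equations G · a = b where
  G_{ij} = <φ_i, φ_j> and b_i = <f, φ_i>, with φ_0 = 1, φ_1 = x, φ_2 = x^2.
G =
  [2, 0, 2/3]
  [0, 2/3, 0]
  [2/3, 0, 2/5],
b = (62/15, 8/5, 134/105).
Solving gives a_0 = 79/35, a_1 = 12/5, a_2 = -4/7, so
  g(x) = -4*x^2/7 + 12*x/5 + 79/35.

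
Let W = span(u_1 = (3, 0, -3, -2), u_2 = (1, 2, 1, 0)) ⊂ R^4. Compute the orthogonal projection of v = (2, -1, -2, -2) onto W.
proj_W(v) = (61/33, -2/3, -83/33, -16/11)

Set up U = [u_1 | ... | u_2] ∈ R^(4×2). The projector onto W = col(U) is P = U (U^T U)^(-1) U^T.
Compute U^T U =
  [22, 0]
  [0, 6],
and U^T v = (16, -2).
Solve U^T U · c = U^T v for the coefficients: c = (8/11, -1/3). The projection is proj_W(v) = U c.
Check: (v - proj_W(v)) · u_1 = 0  (should be 0).
Check: (v - proj_W(v)) · u_2 = 0  (should be 0).
Result: proj_W(v) = (61/33, -2/3, -83/33, -16/11).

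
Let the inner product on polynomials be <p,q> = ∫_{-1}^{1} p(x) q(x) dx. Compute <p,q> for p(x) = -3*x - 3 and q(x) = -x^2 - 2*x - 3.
<p,q> = 24

Expand the product: p(x)·q(x) = 3*x^3 + 9*x^2 + 15*x + 9.
∫_{-1}^{1} of each monomial x^k gives [2/(k+1) if k even, 0 if k odd]. Integrating term-by-term (or equivalently evaluating the antiderivative F(x) = 3*x^4/4 + 3*x^3 + 15*x^2/2 + 9*x at the endpoints):
  F(1) − F(−1) = 81/4 − (-15/4) = 24.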